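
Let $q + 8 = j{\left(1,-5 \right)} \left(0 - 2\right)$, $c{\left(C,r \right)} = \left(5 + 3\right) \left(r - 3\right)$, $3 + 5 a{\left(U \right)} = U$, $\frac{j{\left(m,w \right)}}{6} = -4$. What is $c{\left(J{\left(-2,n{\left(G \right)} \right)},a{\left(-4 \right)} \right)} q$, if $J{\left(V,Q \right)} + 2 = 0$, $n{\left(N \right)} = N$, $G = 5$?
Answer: $-1408$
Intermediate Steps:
$j{\left(m,w \right)} = -24$ ($j{\left(m,w \right)} = 6 \left(-4\right) = -24$)
$a{\left(U \right)} = - \frac{3}{5} + \frac{U}{5}$
$J{\left(V,Q \right)} = -2$ ($J{\left(V,Q \right)} = -2 + 0 = -2$)
$c{\left(C,r \right)} = -24 + 8 r$ ($c{\left(C,r \right)} = 8 \left(-3 + r\right) = -24 + 8 r$)
$q = 40$ ($q = -8 - 24 \left(0 - 2\right) = -8 - -48 = -8 + 48 = 40$)
$c{\left(J{\left(-2,n{\left(G \right)} \right)},a{\left(-4 \right)} \right)} q = \left(-24 + 8 \left(- \frac{3}{5} + \frac{1}{5} \left(-4\right)\right)\right) 40 = \left(-24 + 8 \left(- \frac{3}{5} - \frac{4}{5}\right)\right) 40 = \left(-24 + 8 \left(- \frac{7}{5}\right)\right) 40 = \left(-24 - \frac{56}{5}\right) 40 = \left(- \frac{176}{5}\right) 40 = -1408$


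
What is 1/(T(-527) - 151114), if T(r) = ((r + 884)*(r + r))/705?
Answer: -235/35637216 ≈ -6.5942e-6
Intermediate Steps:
T(r) = 2*r*(884 + r)/705 (T(r) = ((884 + r)*(2*r))*(1/705) = (2*r*(884 + r))*(1/705) = 2*r*(884 + r)/705)
1/(T(-527) - 151114) = 1/((2/705)*(-527)*(884 - 527) - 151114) = 1/((2/705)*(-527)*357 - 151114) = 1/(-125426/235 - 151114) = 1/(-35637216/235) = -235/35637216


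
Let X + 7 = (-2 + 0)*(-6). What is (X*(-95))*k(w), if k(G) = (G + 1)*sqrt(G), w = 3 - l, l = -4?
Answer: -3800*sqrt(7) ≈ -10054.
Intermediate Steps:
X = 5 (X = -7 + (-2 + 0)*(-6) = -7 - 2*(-6) = -7 + 12 = 5)
w = 7 (w = 3 - 1*(-4) = 3 + 4 = 7)
k(G) = sqrt(G)*(1 + G) (k(G) = (1 + G)*sqrt(G) = sqrt(G)*(1 + G))
(X*(-95))*k(w) = (5*(-95))*(sqrt(7)*(1 + 7)) = -475*sqrt(7)*8 = -3800*sqrt(7)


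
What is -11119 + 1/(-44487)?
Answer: -494650954/44487 ≈ -11119.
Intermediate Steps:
-11119 + 1/(-44487) = -11119 - 1/44487 = -494650954/44487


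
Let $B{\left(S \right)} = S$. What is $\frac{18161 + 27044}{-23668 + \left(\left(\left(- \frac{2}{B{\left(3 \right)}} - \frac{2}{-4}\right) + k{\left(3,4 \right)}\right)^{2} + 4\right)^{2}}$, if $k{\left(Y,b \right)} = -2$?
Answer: $- \frac{58585680}{30575759} \approx -1.9161$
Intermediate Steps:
$\frac{18161 + 27044}{-23668 + \left(\left(\left(- \frac{2}{B{\left(3 \right)}} - \frac{2}{-4}\right) + k{\left(3,4 \right)}\right)^{2} + 4\right)^{2}} = \frac{18161 + 27044}{-23668 + \left(\left(\left(- \frac{2}{3} - \frac{2}{-4}\right) - 2\right)^{2} + 4\right)^{2}} = \frac{45205}{-23668 + \left(\left(\left(\left(-2\right) \frac{1}{3} - - \frac{1}{2}\right) - 2\right)^{2} + 4\right)^{2}} = \frac{45205}{-23668 + \left(\left(\left(- \frac{2}{3} + \frac{1}{2}\right) - 2\right)^{2} + 4\right)^{2}} = \frac{45205}{-23668 + \left(\left(- \frac{1}{6} - 2\right)^{2} + 4\right)^{2}} = \frac{45205}{-23668 + \left(\left(- \frac{13}{6}\right)^{2} + 4\right)^{2}} = \frac{45205}{-23668 + \left(\frac{169}{36} + 4\right)^{2}} = \frac{45205}{-23668 + \left(\frac{313}{36}\right)^{2}} = \frac{45205}{-23668 + \frac{97969}{1296}} = \frac{45205}{- \frac{30575759}{1296}} = 45205 \left(- \frac{1296}{30575759}\right) = - \frac{58585680}{30575759}$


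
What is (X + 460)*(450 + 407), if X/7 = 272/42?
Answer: 1299212/3 ≈ 4.3307e+5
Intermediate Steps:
X = 136/3 (X = 7*(272/42) = 7*(272*(1/42)) = 7*(136/21) = 136/3 ≈ 45.333)
(X + 460)*(450 + 407) = (136/3 + 460)*(450 + 407) = (1516/3)*857 = 1299212/3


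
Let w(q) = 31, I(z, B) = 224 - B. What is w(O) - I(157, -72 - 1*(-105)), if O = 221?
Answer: -160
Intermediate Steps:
w(O) - I(157, -72 - 1*(-105)) = 31 - (224 - (-72 - 1*(-105))) = 31 - (224 - (-72 + 105)) = 31 - (224 - 1*33) = 31 - (224 - 33) = 31 - 1*191 = 31 - 191 = -160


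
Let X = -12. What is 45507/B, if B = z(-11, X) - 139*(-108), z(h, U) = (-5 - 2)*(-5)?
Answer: 45507/15047 ≈ 3.0243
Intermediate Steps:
z(h, U) = 35 (z(h, U) = -7*(-5) = 35)
B = 15047 (B = 35 - 139*(-108) = 35 + 15012 = 15047)
45507/B = 45507/15047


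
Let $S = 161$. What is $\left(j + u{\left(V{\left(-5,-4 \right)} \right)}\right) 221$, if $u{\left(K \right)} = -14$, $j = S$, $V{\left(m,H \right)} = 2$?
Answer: $32487$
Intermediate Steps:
$j = 161$
$\left(j + u{\left(V{\left(-5,-4 \right)} \right)}\right) 221 = \left(161 - 14\right) 221 = 147 \cdot 221 = 32487$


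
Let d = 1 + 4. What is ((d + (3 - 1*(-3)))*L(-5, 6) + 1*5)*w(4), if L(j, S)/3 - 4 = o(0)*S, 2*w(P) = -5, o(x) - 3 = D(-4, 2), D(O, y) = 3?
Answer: -6625/2 ≈ -3312.5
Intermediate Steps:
d = 5
o(x) = 6 (o(x) = 3 + 3 = 6)
w(P) = -5/2 (w(P) = (½)*(-5) = -5/2)
L(j, S) = 12 + 18*S (L(j, S) = 12 + 3*(6*S) = 12 + 18*S)
((d + (3 - 1*(-3)))*L(-5, 6) + 1*5)*w(4) = ((5 + (3 - 1*(-3)))*(12 + 18*6) + 1*5)*(-5/2) = ((5 + (3 + 3))*(12 + 108) + 5)*(-5/2) = ((5 + 6)*120 + 5)*(-5/2) = (11*120 + 5)*(-5/2) = (1320 + 5)*(-5/2) = 1325*(-5/2) = -6625/2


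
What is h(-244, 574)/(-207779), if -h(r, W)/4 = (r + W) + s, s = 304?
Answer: 2536/207779 ≈ 0.012205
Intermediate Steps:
h(r, W) = -1216 - 4*W - 4*r (h(r, W) = -4*((r + W) + 304) = -4*((W + r) + 304) = -4*(304 + W + r) = -1216 - 4*W - 4*r)
h(-244, 574)/(-207779) = (-1216 - 4*574 - 4*(-244))/(-207779) = (-1216 - 2296 + 976)*(-1/207779) = -2536*(-1/207779) = 2536/207779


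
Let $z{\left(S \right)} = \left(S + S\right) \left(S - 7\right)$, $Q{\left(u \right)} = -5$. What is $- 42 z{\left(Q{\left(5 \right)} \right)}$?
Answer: $-5040$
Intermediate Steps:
$z{\left(S \right)} = 2 S \left(-7 + S\right)$
$- 42 z{\left(Q{\left(5 \right)} \right)} = - 42 \cdot 2 \left(-5\right) \left(-7 - 5\right) = - 42 \cdot 2 \left(-5\right) \left(-12\right) = \left(-42\right) 120 = -5040$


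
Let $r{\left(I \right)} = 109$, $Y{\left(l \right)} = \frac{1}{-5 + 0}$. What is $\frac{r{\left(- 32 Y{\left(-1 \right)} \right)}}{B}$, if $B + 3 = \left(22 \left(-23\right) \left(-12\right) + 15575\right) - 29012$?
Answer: $- \frac{109}{7368} \approx -0.014794$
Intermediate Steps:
$Y{\left(l \right)} = - \frac{1}{5}$ ($Y{\left(l \right)} = \frac{1}{-5} = - \frac{1}{5}$)
$B = -7368$ ($B = -3 - \left(13437 - 22 \left(-23\right) \left(-12\right)\right) = -3 + \left(\left(\left(-506\right) \left(-12\right) + 15575\right) - 29012\right) = -3 + \left(\left(6072 + 15575\right) - 29012\right) = -3 + \left(21647 - 29012\right) = -3 - 7365 = -7368$)
$\frac{r{\left(- 32 Y{\left(-1 \right)} \right)}}{B} = \frac{109}{-7368} = 109 \left(- \frac{1}{7368}\right) = - \frac{109}{7368}$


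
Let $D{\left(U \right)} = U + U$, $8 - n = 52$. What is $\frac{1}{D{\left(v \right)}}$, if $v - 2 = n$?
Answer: $- \frac{1}{84} \approx -0.011905$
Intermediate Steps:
$n = -44$ ($n = 8 - 52 = -44$)
$v = -42$ ($v = 2 - 44 = -42$)
$D{\left(U \right)} = 2 U$
$\frac{1}{D{\left(v \right)}} = \frac{1}{2 \left(-42\right)} = \frac{1}{-84} = - \frac{1}{84}$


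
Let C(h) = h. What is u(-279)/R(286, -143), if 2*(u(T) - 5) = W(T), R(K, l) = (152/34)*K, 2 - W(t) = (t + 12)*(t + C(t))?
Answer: -1266279/21736 ≈ -58.257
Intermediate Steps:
W(t) = 2 - 2*t*(12 + t) (W(t) = 2 - (t + 12)*(t + t) = 2 - (12 + t)*2*t = 2 - 2*t*(12 + t))
R(K, l) = 76*K/17 (R(K, l) = (152*(1/34))*K = 76*K/17)
u(T) = 6 - T² - 12*T (u(T) = 5 + (2 - 24*T - 2*T²)/2 = 5 + (1 - T² - 12*T) = 6 - T² - 12*T)
u(-279)/R(286, -143) = (6 - 1*(-279)² - 12*(-279))/(((76/17)*286)) = (6 - 1*77841 + 3348)/(21736/17) = (6 - 77841 + 3348)*(17/21736) = -74487*17/21736 = -1266279/21736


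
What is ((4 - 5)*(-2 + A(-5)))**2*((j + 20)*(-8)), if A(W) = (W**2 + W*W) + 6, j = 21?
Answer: -956448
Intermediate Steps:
A(W) = 6 + 2*W**2 (A(W) = (W**2 + W**2) + 6 = 2*W**2 + 6 = 6 + 2*W**2)
((4 - 5)*(-2 + A(-5)))**2*((j + 20)*(-8)) = ((4 - 5)*(-2 + (6 + 2*(-5)**2)))**2*((21 + 20)*(-8)) = (-(-2 + (6 + 2*25)))**2*(41*(-8)) = (-(-2 + (6 + 50)))**2*(-328) = (-(-2 + 56))**2*(-328) = (-1*54)**2*(-328) = (-54)**2*(-328) = 2916*(-328) = -956448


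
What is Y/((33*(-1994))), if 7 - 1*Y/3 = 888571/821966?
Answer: -4865191/18029002244 ≈ -0.00026985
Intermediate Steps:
Y = 14595573/821966 (Y = 21 - 2665713/821966 = 14595573/821966 ≈ 17.757)
Y/((33*(-1994))) = 14595573/(821966*((33*(-1994)))) = (14595573/821966)/(-65802) = (14595573/821966)*(-1/65802) = -4865191/18029002244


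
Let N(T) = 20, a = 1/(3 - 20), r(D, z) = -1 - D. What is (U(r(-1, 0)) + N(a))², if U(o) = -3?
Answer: 289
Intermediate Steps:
a = -1/17 (a = 1/(-17) = -1/17 ≈ -0.058824)
(U(r(-1, 0)) + N(a))² = (-3 + 20)² = 17² = 289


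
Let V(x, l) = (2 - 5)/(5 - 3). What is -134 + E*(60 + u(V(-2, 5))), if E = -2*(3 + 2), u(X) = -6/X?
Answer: -774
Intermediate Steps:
V(x, l) = -3/2
E = -10 (E = -2*5 = -10)
-134 + E*(60 + u(V(-2, 5))) = -134 - 10*(60 - 6/(-3/2)) = -134 - 10*(60 - 6*(-⅔)) = -134 - 10*(60 + 4) = -134 - 10*64 = -134 - 640 = -774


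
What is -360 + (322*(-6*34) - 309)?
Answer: -66357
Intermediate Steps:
-360 + (322*(-6*34) - 309) = -360 + (322*(-204) - 309) = -360 + (-65688 - 309) = -360 - 65997 = -66357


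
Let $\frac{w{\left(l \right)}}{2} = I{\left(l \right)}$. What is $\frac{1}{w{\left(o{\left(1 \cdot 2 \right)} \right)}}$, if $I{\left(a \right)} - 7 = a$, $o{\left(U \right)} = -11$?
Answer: $- \frac{1}{8} \approx -0.125$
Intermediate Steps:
$I{\left(a \right)} = 7 + a$
$w{\left(l \right)} = 14 + 2 l$ ($w{\left(l \right)} = 2 \left(7 + l\right) = 14 + 2 l$)
$\frac{1}{w{\left(o{\left(1 \cdot 2 \right)} \right)}} = \frac{1}{14 + 2 \left(-11\right)} = \frac{1}{14 - 22} = \frac{1}{-8} = - \frac{1}{8}$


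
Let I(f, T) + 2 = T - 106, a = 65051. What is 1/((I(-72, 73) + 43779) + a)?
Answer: 1/108795 ≈ 9.1916e-6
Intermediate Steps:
I(f, T) = -108 + T (I(f, T) = -2 + (T - 106) = -2 + (-106 + T) = -108 + T)
1/((I(-72, 73) + 43779) + a) = 1/(((-108 + 73) + 43779) + 65051) = 1/((-35 + 43779) + 65051) = 1/(43744 + 65051) = 1/108795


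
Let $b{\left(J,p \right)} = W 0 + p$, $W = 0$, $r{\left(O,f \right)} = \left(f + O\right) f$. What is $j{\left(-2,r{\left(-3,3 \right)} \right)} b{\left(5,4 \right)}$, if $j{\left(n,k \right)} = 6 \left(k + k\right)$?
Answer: $0$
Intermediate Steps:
$r{\left(O,f \right)} = f \left(O + f\right)$ ($r{\left(O,f \right)} = \left(O + f\right) f = f \left(O + f\right)$)
$b{\left(J,p \right)} = p$ ($b{\left(J,p \right)} = 0 \cdot 0 + p = 0 + p = p$)
$j{\left(n,k \right)} = 12 k$ ($j{\left(n,k \right)} = 6 \cdot 2 k = 12 k$)
$j{\left(-2,r{\left(-3,3 \right)} \right)} b{\left(5,4 \right)} = 12 \cdot 3 \left(-3 + 3\right) 4 = 12 \cdot 3 \cdot 0 \cdot 4 = 12 \cdot 0 \cdot 4 = 0 \cdot 4 = 0$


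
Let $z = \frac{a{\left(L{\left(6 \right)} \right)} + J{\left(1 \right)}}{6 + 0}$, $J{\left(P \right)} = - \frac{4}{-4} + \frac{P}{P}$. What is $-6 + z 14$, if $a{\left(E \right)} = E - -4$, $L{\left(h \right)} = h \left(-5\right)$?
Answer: $-62$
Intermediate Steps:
$L{\left(h \right)} = - 5 h$
$a{\left(E \right)} = 4 + E$ ($a{\left(E \right)} = E + 4 = 4 + E$)
$J{\left(P \right)} = 2$ ($J{\left(P \right)} = \left(-4\right) \left(- \frac{1}{4}\right) + 1 = 1 + 1 = 2$)
$z = -4$ ($z = \frac{\left(4 - 30\right) + 2}{6 + 0} = \frac{\left(4 - 30\right) + 2}{6} = \left(-26 + 2\right) \frac{1}{6} = \left(-24\right) \frac{1}{6} = -4$)
$-6 + z 14 = -6 - 56 = -62$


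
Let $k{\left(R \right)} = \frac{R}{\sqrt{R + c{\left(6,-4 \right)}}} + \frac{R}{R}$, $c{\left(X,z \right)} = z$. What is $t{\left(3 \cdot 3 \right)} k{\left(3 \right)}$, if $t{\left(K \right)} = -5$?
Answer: $-5 + 15 i \approx -5.0 + 15.0 i$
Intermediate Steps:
$k{\left(R \right)} = 1 + \frac{R}{\sqrt{-4 + R}}$ ($k{\left(R \right)} = \frac{R}{\sqrt{R - 4}} + \frac{R}{R} = \frac{R}{\sqrt{-4 + R}} + 1 = 1 + \frac{R}{\sqrt{-4 + R}}$)
$t{\left(3 \cdot 3 \right)} k{\left(3 \right)} = - 5 \left(1 + \frac{3}{\sqrt{-4 + 3}}\right) = - 5 \left(1 + \frac{3}{i}\right) = - 5 \left(1 + 3 \left(- i\right)\right) = - 5 \left(1 - 3 i\right) = -5 + 15 i$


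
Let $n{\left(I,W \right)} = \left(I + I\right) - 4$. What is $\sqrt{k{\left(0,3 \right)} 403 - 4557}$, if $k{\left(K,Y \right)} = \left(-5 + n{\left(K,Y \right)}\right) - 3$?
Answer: $i \sqrt{9393} \approx 96.917 i$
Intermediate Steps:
$n{\left(I,W \right)} = -4 + 2 I$ ($n{\left(I,W \right)} = 2 I - 4 = -4 + 2 I$)
$k{\left(K,Y \right)} = -12 + 2 K$ ($k{\left(K,Y \right)} = \left(-5 + \left(-4 + 2 K\right)\right) - 3 = \left(-9 + 2 K\right) - 3 = -12 + 2 K$)
$\sqrt{k{\left(0,3 \right)} 403 - 4557} = \sqrt{\left(-12 + 2 \cdot 0\right) 403 - 4557} = \sqrt{\left(-12 + 0\right) 403 - 4557} = \sqrt{\left(-12\right) 403 - 4557} = \sqrt{-4836 - 4557} = \sqrt{-9393} = i \sqrt{9393}$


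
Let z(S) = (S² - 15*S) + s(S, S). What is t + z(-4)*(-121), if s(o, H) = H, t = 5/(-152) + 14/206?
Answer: -136394523/15656 ≈ -8712.0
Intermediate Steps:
t = 549/15656 (t = 5*(-1/152) + 14*(1/206) = -5/152 + 7/103 = 549/15656 ≈ 0.035066)
z(S) = S² - 14*S (z(S) = (S² - 15*S) + S = S² - 14*S)
t + z(-4)*(-121) = 549/15656 - 4*(-14 - 4)*(-121) = 549/15656 - 4*(-18)*(-121) = 549/15656 + 72*(-121) = 549/15656 - 8712 = -136394523/15656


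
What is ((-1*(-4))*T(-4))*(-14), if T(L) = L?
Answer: 224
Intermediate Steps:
((-1*(-4))*T(-4))*(-14) = (-1*(-4)*(-4))*(-14) = (4*(-4))*(-14) = -16*(-14) = 224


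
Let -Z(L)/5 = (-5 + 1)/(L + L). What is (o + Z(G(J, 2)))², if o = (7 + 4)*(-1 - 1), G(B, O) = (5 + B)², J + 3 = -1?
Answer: 144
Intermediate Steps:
J = -4 (J = -3 - 1 = -4)
Z(L) = 10/L (Z(L) = -5*(-5 + 1)/(L + L) = -(-20)/(2*L) = -(-20)*1/(2*L) = -(-10)/L = 10/L)
o = -22 (o = 11*(-2) = -22)
(o + Z(G(J, 2)))² = (-22 + 10/((5 - 4)²))² = (-22 + 10/(1²))² = (-22 + 10/1)² = (-22 + 10*1)² = (-22 + 10)² = (-12)² = 144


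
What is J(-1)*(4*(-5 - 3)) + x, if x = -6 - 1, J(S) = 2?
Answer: -71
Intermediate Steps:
x = -7
J(-1)*(4*(-5 - 3)) + x = 2*(4*(-5 - 3)) - 7 = 2*(4*(-8)) - 7 = 2*(-32) - 7 = -64 - 7 = -71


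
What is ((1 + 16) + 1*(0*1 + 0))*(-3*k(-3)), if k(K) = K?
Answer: 153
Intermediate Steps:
((1 + 16) + 1*(0*1 + 0))*(-3*k(-3)) = ((1 + 16) + 1*(0*1 + 0))*(-3*(-3)) = (17 + 1*(0 + 0))*9 = (17 + 1*0)*9 = (17 + 0)*9 = 17*9 = 153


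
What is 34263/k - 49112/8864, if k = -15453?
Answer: -14758819/1902436 ≈ -7.7579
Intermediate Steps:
34263/k - 49112/8864 = 34263/(-15453) - 49112/8864 = 34263*(-1/15453) - 49112*1/8864 = -3807/1717 - 6139/1108 = -14758819/1902436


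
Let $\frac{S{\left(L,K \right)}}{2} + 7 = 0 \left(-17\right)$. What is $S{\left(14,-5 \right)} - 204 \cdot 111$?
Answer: $-22658$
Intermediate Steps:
$S{\left(L,K \right)} = -14$ ($S{\left(L,K \right)} = -14 + 2 \cdot 0 \left(-17\right) = -14 + 2 \cdot 0 = -14 + 0 = -14$)
$S{\left(14,-5 \right)} - 204 \cdot 111 = -14 - 204 \cdot 111 = -14 - 22644 = -22658$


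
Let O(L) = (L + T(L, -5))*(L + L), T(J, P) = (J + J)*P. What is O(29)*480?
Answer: -7266240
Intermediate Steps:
T(J, P) = 2*J*P (T(J, P) = (2*J)*P = 2*J*P)
O(L) = -18*L**2 (O(L) = (L + 2*L*(-5))*(L + L) = (L - 10*L)*(2*L) = (-9*L)*(2*L) = -18*L**2)
O(29)*480 = -18*29**2*480 = -18*841*480 = -15138*480 = -7266240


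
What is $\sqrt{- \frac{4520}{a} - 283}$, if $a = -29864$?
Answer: $\frac{i \sqrt{3941577642}}{3733} \approx 16.818 i$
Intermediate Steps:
$\sqrt{- \frac{4520}{a} - 283} = \sqrt{- \frac{4520}{-29864} - 283} = \sqrt{\left(-4520\right) \left(- \frac{1}{29864}\right) - 283} = \sqrt{\frac{565}{3733} - 283} = \sqrt{- \frac{1055874}{3733}} = \frac{i \sqrt{3941577642}}{3733}$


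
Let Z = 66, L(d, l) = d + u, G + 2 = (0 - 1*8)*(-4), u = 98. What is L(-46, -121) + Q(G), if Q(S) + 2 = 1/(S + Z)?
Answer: 4801/96 ≈ 50.010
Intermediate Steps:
G = 30 (G = -2 + (0 - 1*8)*(-4) = -2 + (0 - 8)*(-4) = -2 - 8*(-4) = -2 + 32 = 30)
L(d, l) = 98 + d (L(d, l) = d + 98 = 98 + d)
Q(S) = -2 + 1/(66 + S) (Q(S) = -2 + 1/(S + 66) = -2 + 1/(66 + S))
L(-46, -121) + Q(G) = (98 - 46) + (-131 - 2*30)/(66 + 30) = 52 + (-131 - 60)/96 = 52 + (1/96)*(-191) = 52 - 191/96 = 4801/96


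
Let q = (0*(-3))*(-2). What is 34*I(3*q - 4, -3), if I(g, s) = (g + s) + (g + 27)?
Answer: 544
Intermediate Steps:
q = 0 (q = 0*(-2) = 0)
I(g, s) = 27 + s + 2*g (I(g, s) = (g + s) + (27 + g) = 27 + s + 2*g)
34*I(3*q - 4, -3) = 34*(27 - 3 + 2*(3*0 - 4)) = 34*(27 - 3 + 2*(0 - 4)) = 34*(27 - 3 + 2*(-4)) = 34*(27 - 3 - 8) = 34*16 = 544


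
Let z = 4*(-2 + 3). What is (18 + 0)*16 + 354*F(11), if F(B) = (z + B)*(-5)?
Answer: -26262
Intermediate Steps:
z = 4 (z = 4*1 = 4)
F(B) = -20 - 5*B (F(B) = (4 + B)*(-5) = -20 - 5*B)
(18 + 0)*16 + 354*F(11) = (18 + 0)*16 + 354*(-20 - 5*11) = 18*16 + 354*(-20 - 55) = 288 + 354*(-75) = 288 - 26550 = -26262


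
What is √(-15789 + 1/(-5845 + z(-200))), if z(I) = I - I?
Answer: I*√539415796570/5845 ≈ 125.65*I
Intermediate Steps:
z(I) = 0
√(-15789 + 1/(-5845 + z(-200))) = √(-15789 + 1/(-5845 + 0)) = √(-15789 + 1/(-5845)) = √(-15789 - 1/5845) = √(-92286706/5845) = I*√539415796570/5845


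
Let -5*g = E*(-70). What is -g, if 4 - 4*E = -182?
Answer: -651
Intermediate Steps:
E = 93/2 (E = 1 - ¼*(-182) = 1 + 91/2 = 93/2 ≈ 46.500)
g = 651 (g = -93*(-70)/10 = -⅕*(-3255) = 651)
-g = -1*651 = -651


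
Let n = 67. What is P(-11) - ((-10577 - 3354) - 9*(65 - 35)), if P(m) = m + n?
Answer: 14257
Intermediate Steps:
P(m) = 67 + m (P(m) = m + 67 = 67 + m)
P(-11) - ((-10577 - 3354) - 9*(65 - 35)) = (67 - 11) - ((-10577 - 3354) - 9*(65 - 35)) = 56 - (-13931 - 9*30) = 56 - (-13931 - 270) = 56 - 1*(-14201) = 56 + 14201 = 14257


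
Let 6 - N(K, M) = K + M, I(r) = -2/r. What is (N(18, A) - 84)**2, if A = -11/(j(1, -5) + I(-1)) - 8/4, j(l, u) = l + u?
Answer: 39601/4 ≈ 9900.3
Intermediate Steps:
A = 7/2 (A = -11/((1 - 5) - 2/(-1)) - 8/4 = -11/(-4 - 2*(-1)) - 8*1/4 = -11/(-4 + 2) - 2 = -11/(-2) - 2 = -11*(-1/2) - 2 = 11/2 - 2 = 7/2 ≈ 3.5000)
N(K, M) = 6 - K - M (N(K, M) = 6 - (K + M) = 6 + (-K - M) = 6 - K - M)
(N(18, A) - 84)**2 = ((6 - 1*18 - 1*7/2) - 84)**2 = ((6 - 18 - 7/2) - 84)**2 = (-31/2 - 84)**2 = (-199/2)**2 = 39601/4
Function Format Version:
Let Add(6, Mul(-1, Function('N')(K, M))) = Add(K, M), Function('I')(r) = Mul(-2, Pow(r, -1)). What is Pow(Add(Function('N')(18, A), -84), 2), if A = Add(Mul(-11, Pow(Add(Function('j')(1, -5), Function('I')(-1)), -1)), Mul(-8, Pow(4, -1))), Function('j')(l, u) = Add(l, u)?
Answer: Rational(39601, 4) ≈ 9900.3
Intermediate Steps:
A = Rational(7, 2) (A = Add(Mul(-11, Pow(Add(Add(1, -5), Mul(-2, Pow(-1, -1))), -1)), Mul(-8, Pow(4, -1))) = Add(Mul(-11, Pow(Add(-4, Mul(-2, -1)), -1)), Mul(-8, Rational(1, 4))) = Add(Mul(-11, Pow(Add(-4, 2), -1)), -2) = Add(Mul(-11, Pow(-2, -1)), -2) = Add(Mul(-11, Rational(-1, 2)), -2) = Add(Rational(11, 2), -2) = Rational(7, 2) ≈ 3.5000)
Function('N')(K, M) = Add(6, Mul(-1, K), Mul(-1, M)) (Function('N')(K, M) = Add(6, Mul(-1, Add(K, M))) = Add(6, Add(Mul(-1, K), Mul(-1, M))) = Add(6, Mul(-1, K), Mul(-1, M)))
Pow(Add(Function('N')(18, A), -84), 2) = Pow(Add(Add(6, Mul(-1, 18), Mul(-1, Rational(7, 2))), -84), 2) = Pow(Add(Add(6, -18, Rational(-7, 2)), -84), 2) = Pow(Add(Rational(-31, 2), -84), 2) = Pow(Rational(-199, 2), 2) = Rational(39601, 4)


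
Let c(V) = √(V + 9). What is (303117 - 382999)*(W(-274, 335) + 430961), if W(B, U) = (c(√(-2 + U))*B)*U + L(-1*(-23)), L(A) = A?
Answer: -34427863888 + 7332368780*√(9 + 3*√37) ≈ 3.8470e+9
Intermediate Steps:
c(V) = √(9 + V)
W(B, U) = 23 + B*U*√(9 + √(-2 + U)) (W(B, U) = (√(9 + √(-2 + U))*B)*U - 1*(-23) = (B*√(9 + √(-2 + U)))*U + 23 = B*U*√(9 + √(-2 + U)) + 23 = 23 + B*U*√(9 + √(-2 + U)))
(303117 - 382999)*(W(-274, 335) + 430961) = (303117 - 382999)*((23 - 274*335*√(9 + √(-2 + 335))) + 430961) = -79882*((23 - 274*335*√(9 + √333)) + 430961) = -79882*((23 - 274*335*√(9 + 3*√37)) + 430961) = -79882*((23 - 91790*√(9 + 3*√37)) + 430961) = -79882*(430984 - 91790*√(9 + 3*√37)) = -34427863888 + 7332368780*√(9 + 3*√37)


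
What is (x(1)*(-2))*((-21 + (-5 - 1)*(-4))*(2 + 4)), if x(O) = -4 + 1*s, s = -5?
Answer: 324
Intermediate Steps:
x(O) = -9 (x(O) = -4 + 1*(-5) = -4 - 5 = -9)
(x(1)*(-2))*((-21 + (-5 - 1)*(-4))*(2 + 4)) = (-9*(-2))*((-21 + (-5 - 1)*(-4))*(2 + 4)) = 18*((-21 - 6*(-4))*6) = 18*((-21 + 24)*6) = 18*(3*6) = 18*18 = 324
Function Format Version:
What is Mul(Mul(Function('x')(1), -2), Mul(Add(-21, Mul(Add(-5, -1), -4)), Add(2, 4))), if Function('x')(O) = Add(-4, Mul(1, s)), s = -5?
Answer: 324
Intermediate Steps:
Function('x')(O) = -9 (Function('x')(O) = Add(-4, Mul(1, -5)) = Add(-4, -5) = -9)
Mul(Mul(Function('x')(1), -2), Mul(Add(-21, Mul(Add(-5, -1), -4)), Add(2, 4))) = Mul(Mul(-9, -2), Mul(Add(-21, Mul(Add(-5, -1), -4)), Add(2, 4))) = Mul(18, Mul(Add(-21, Mul(-6, -4)), 6)) = Mul(18, Mul(Add(-21, 24), 6)) = Mul(18, Mul(3, 6)) = Mul(18, 18) = 324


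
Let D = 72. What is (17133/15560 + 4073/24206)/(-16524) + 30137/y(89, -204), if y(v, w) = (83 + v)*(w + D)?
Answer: -1953897269021077/1471902195123360 ≈ -1.3275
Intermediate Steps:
y(v, w) = (72 + w)*(83 + v) (y(v, w) = (83 + v)*(w + 72) = (83 + v)*(72 + w) = (72 + w)*(83 + v))
(17133/15560 + 4073/24206)/(-16524) + 30137/y(89, -204) = (17133/15560 + 4073/24206)/(-16524) + 30137/(5976 + 72*89 + 83*(-204) + 89*(-204)) = (17133*(1/15560) + 4073*(1/24206))*(-1/16524) + 30137/(5976 + 6408 - 16932 - 18156) = (17133/15560 + 4073/24206)*(-1/16524) + 30137/(-22704) = (239048639/188322680)*(-1/16524) + 30137*(-1/22704) = -239048639/3111843964320 - 30137/22704 = -1953897269021077/1471902195123360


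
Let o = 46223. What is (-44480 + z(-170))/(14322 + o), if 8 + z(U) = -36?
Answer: -44524/60545 ≈ -0.73539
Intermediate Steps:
z(U) = -44 (z(U) = -8 - 36 = -44)
(-44480 + z(-170))/(14322 + o) = (-44480 - 44)/(14322 + 46223) = -44524/60545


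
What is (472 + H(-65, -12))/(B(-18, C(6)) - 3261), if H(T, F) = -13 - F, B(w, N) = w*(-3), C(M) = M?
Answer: -157/1069 ≈ -0.14687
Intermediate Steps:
B(w, N) = -3*w
(472 + H(-65, -12))/(B(-18, C(6)) - 3261) = (472 + (-13 - 1*(-12)))/(-3*(-18) - 3261) = (472 + (-13 + 12))/(54 - 3261) = (472 - 1)/(-3207) = 471*(-1/3207) = -157/1069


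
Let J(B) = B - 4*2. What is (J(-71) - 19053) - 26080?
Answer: -45212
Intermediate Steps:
J(B) = -8 + B (J(B) = B - 8 = -8 + B)
(J(-71) - 19053) - 26080 = ((-8 - 71) - 19053) - 26080 = (-79 - 19053) - 26080 = -19132 - 26080 = -45212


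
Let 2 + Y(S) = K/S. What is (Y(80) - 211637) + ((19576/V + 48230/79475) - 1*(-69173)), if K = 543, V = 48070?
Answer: -15832496460807/111137840 ≈ -1.4246e+5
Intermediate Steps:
Y(S) = -2 + 543/S
(Y(80) - 211637) + ((19576/V + 48230/79475) - 1*(-69173)) = ((-2 + 543/80) - 211637) + ((19576/48070 + 48230/79475) - 1*(-69173)) = ((-2 + 543*(1/80)) - 211637) + ((19576*(1/48070) + 48230*(1/79475)) + 69173) = ((-2 + 543/80) - 211637) + ((9788/24035 + 9646/15895) + 69173) = (383/80 - 211637) + (7044034/6946115 + 69173) = -16930577/80 + 480490656929/6946115 = -15832496460807/111137840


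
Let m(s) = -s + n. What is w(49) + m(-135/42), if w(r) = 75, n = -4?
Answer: 1039/14 ≈ 74.214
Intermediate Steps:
m(s) = -4 - s (m(s) = -s - 4 = -4 - s)
w(49) + m(-135/42) = 75 + (-4 - (-135)/42) = 75 + (-4 - 1*(-45/14)) = 75 + (-4 + 45/14) = 75 - 11/14 = 1039/14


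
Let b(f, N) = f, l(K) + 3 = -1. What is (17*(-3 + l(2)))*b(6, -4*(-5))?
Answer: -714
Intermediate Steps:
l(K) = -4 (l(K) = -3 - 1 = -4)
(17*(-3 + l(2)))*b(6, -4*(-5)) = (17*(-3 - 4))*6 = (17*(-7))*6 = -119*6 = -714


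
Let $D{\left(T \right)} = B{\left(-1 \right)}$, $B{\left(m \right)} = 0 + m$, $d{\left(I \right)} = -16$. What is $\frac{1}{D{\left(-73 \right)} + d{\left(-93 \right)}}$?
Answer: $- \frac{1}{17} \approx -0.058824$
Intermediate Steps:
$B{\left(m \right)} = m$
$D{\left(T \right)} = -1$
$\frac{1}{D{\left(-73 \right)} + d{\left(-93 \right)}} = \frac{1}{-1 - 16} = \frac{1}{-17} = - \frac{1}{17}$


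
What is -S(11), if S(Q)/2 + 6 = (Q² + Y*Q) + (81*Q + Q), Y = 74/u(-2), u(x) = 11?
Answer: -2182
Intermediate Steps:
Y = 74/11 ≈ 6.7273
S(Q) = -12 + 2*Q² + 1952*Q/11 (S(Q) = -12 + 2*((Q² + 74*Q/11) + (81*Q + Q)) = -12 + 2*((Q² + 74*Q/11) + 82*Q) = -12 + 2*(Q² + 976*Q/11) = -12 + (2*Q² + 1952*Q/11) = -12 + 2*Q² + 1952*Q/11)
-S(11) = -(-12 + 2*11² + (1952/11)*11) = -(-12 + 2*121 + 1952) = -(-12 + 242 + 1952) = -1*2182 = -2182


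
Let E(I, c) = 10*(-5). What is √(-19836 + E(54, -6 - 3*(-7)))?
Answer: I*√19886 ≈ 141.02*I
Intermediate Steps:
E(I, c) = -50
√(-19836 + E(54, -6 - 3*(-7))) = √(-19836 - 50) = √(-19886) = I*√19886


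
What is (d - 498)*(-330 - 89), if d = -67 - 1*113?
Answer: 284082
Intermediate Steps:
d = -180 (d = -67 - 113 = -180)
(d - 498)*(-330 - 89) = (-180 - 498)*(-330 - 89) = -678*(-419) = 284082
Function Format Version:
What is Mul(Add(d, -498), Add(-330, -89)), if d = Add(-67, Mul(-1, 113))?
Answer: 284082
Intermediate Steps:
d = -180 (d = Add(-67, -113) = -180)
Mul(Add(d, -498), Add(-330, -89)) = Mul(Add(-180, -498), Add(-330, -89)) = Mul(-678, -419) = 284082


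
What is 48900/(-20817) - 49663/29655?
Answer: -91998673/22864005 ≈ -4.0237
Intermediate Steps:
48900/(-20817) - 49663/29655 = 48900*(-1/20817) - 49663*1/29655 = -16300/6939 - 49663/29655 = -91998673/22864005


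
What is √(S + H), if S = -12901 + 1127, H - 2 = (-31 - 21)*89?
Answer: 20*I*√41 ≈ 128.06*I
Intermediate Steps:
H = -4626 (H = 2 + (-31 - 21)*89 = 2 - 52*89 = 2 - 4628 = -4626)
S = -11774
√(S + H) = √(-11774 - 4626) = √(-16400) = 20*I*√41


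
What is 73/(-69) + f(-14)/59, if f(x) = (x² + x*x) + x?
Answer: 21775/4071 ≈ 5.3488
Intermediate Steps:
f(x) = x + 2*x² (f(x) = (x² + x²) + x = 2*x² + x = x + 2*x²)
73/(-69) + f(-14)/59 = 73/(-69) - 14*(1 + 2*(-14))/59 = 73*(-1/69) - 14*(1 - 28)*(1/59) = -73/69 - 14*(-27)*(1/59) = -73/69 + 378*(1/59) = -73/69 + 378/59 = 21775/4071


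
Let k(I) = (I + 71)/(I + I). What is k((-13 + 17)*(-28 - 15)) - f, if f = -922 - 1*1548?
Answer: 849781/344 ≈ 2470.3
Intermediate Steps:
k(I) = (71 + I)/(2*I) (k(I) = (71 + I)/((2*I)) = (71 + I)*(1/(2*I)) = (71 + I)/(2*I))
f = -2470 (f = -922 - 1548 = -2470)
k((-13 + 17)*(-28 - 15)) - f = (71 + (-13 + 17)*(-28 - 15))/(2*(((-13 + 17)*(-28 - 15)))) - 1*(-2470) = (71 + 4*(-43))/(2*((4*(-43)))) + 2470 = (½)*(71 - 172)/(-172) + 2470 = (½)*(-1/172)*(-101) + 2470 = 101/344 + 2470 = 849781/344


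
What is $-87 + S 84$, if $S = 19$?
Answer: $1509$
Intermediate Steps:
$-87 + S 84 = -87 + 19 \cdot 84 = -87 + 1596 = 1509$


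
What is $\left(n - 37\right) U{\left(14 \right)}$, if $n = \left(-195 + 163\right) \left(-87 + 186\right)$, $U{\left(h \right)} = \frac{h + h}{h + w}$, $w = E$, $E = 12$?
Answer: $- \frac{44870}{13} \approx -3451.5$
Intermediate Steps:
$w = 12$
$U{\left(h \right)} = \frac{2 h}{12 + h}$ ($U{\left(h \right)} = \frac{h + h}{h + 12} = \frac{2 h}{12 + h}$)
$n = -3168$ ($n = \left(-32\right) 99 = -3168$)
$\left(n - 37\right) U{\left(14 \right)} = \left(-3168 - 37\right) 2 \cdot 14 \frac{1}{12 + 14} = - 3205 \cdot 2 \cdot 14 \cdot \frac{1}{26} = \left(-3205\right) \frac{14}{13} = - \frac{44870}{13}$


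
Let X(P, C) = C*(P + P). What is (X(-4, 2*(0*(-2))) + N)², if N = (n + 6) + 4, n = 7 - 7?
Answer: 100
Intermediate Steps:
n = 0
X(P, C) = 2*C*P (X(P, C) = C*(2*P) = 2*C*P)
N = 10 (N = (0 + 6) + 4 = 6 + 4 = 10)
(X(-4, 2*(0*(-2))) + N)² = (2*(2*(0*(-2)))*(-4) + 10)² = (2*(2*0)*(-4) + 10)² = (2*0*(-4) + 10)² = (0 + 10)² = 10² = 100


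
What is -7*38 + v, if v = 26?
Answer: -240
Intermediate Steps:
-7*38 + v = -7*38 + 26 = -266 + 26 = -240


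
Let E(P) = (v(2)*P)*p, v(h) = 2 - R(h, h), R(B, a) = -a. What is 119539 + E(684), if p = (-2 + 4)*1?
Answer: 125011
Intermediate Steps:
v(h) = 2 + h (v(h) = 2 - (-1)*h = 2 + h)
p = 2 (p = 2*1 = 2)
E(P) = 8*P (E(P) = ((2 + 2)*P)*2 = (4*P)*2 = 8*P)
119539 + E(684) = 119539 + 8*684 = 119539 + 5472 = 125011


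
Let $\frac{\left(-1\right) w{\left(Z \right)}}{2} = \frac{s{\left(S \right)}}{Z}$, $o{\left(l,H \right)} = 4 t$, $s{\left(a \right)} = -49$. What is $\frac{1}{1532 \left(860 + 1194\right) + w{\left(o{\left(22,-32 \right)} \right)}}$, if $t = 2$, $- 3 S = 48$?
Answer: $\frac{4}{12586961} \approx 3.1779 \cdot 10^{-7}$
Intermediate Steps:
$S = -16$ ($S = \left(- \frac{1}{3}\right) 48 = -16$)
$o{\left(l,H \right)} = 8$ ($o{\left(l,H \right)} = 4 \cdot 2 = 8$)
$w{\left(Z \right)} = \frac{98}{Z}$ ($w{\left(Z \right)} = - 2 \left(- \frac{49}{Z}\right) = \frac{98}{Z}$)
$\frac{1}{1532 \left(860 + 1194\right) + w{\left(o{\left(22,-32 \right)} \right)}} = \frac{1}{1532 \left(860 + 1194\right) + \frac{98}{8}} = \frac{1}{1532 \cdot 2054 + 98 \cdot \frac{1}{8}} = \frac{1}{3146728 + \frac{49}{4}} = \frac{1}{\frac{12586961}{4}} = \frac{4}{12586961}$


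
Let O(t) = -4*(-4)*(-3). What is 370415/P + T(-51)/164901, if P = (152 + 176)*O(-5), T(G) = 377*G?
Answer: -20461504601/865400448 ≈ -23.644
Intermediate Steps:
O(t) = -48 (O(t) = 16*(-3) = -48)
P = -15744 (P = (152 + 176)*(-48) = 328*(-48) = -15744)
370415/P + T(-51)/164901 = 370415/(-15744) + (377*(-51))/164901 = 370415*(-1/15744) - 19227*1/164901 = -370415/15744 - 6409/54967 = -20461504601/865400448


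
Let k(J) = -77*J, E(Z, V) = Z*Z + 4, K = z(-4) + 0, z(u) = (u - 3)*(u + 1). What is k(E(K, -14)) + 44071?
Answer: 9806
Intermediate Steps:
z(u) = (1 + u)*(-3 + u) (z(u) = (-3 + u)*(1 + u) = (1 + u)*(-3 + u))
K = 21 (K = (-3 + (-4)² - 2*(-4)) + 0 = (-3 + 16 + 8) + 0 = 21 + 0 = 21)
E(Z, V) = 4 + Z² (E(Z, V) = Z² + 4 = 4 + Z²)
k(E(K, -14)) + 44071 = -77*(4 + 21²) + 44071 = -77*(4 + 441) + 44071 = -77*445 + 44071 = -34265 + 44071 = 9806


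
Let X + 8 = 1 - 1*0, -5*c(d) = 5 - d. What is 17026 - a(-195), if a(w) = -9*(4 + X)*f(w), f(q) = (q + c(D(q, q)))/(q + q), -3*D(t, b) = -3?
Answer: 11058089/650 ≈ 17012.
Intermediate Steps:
D(t, b) = 1 (D(t, b) = -1/3*(-3) = 1)
c(d) = -1 + d/5 (c(d) = -(5 - d)/5 = -1 + d/5)
X = -7 (X = -8 + (1 - 1*0) = -8 + (1 + 0) = -8 + 1 = -7)
f(q) = (-4/5 + q)/(2*q) (f(q) = (q + (-1 + (1/5)*1))/(q + q) = (q + (-1 + 1/5))/((2*q)) = (q - 4/5)*(1/(2*q)) = (-4/5 + q)*(1/(2*q)) = (-4/5 + q)/(2*q))
a(w) = 27*(-4 + 5*w)/(10*w) (a(w) = -9*(4 - 7)*(-4 + 5*w)/(10*w) = -(-27)*(-4 + 5*w)/(10*w) = 27*(-4 + 5*w)/(10*w))
17026 - a(-195) = 17026 - 27*(-4 + 5*(-195))/(10*(-195)) = 17026 - 27*(-1)*(-4 - 975)/(10*195) = 17026 - 27*(-1)*(-979)/(10*195) = 17026 - 1*8811/650 = 17026 - 8811/650 = 11058089/650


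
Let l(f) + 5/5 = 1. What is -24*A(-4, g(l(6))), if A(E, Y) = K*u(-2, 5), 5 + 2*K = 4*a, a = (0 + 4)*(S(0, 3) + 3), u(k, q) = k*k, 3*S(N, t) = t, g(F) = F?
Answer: -2832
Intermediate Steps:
l(f) = 0 (l(f) = -1 + 1 = 0)
S(N, t) = t/3
u(k, q) = k²
a = 16 (a = (0 + 4)*((⅓)*3 + 3) = 4*(1 + 3) = 4*4 = 16)
K = 59/2 (K = -5/2 + (4*16)/2 = -5/2 + (½)*64 = -5/2 + 32 = 59/2 ≈ 29.500)
A(E, Y) = 118 (A(E, Y) = (59/2)*(-2)² = (59/2)*4 = 118)
-24*A(-4, g(l(6))) = -24*118 = -2832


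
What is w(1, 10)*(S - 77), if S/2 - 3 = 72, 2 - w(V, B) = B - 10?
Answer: 146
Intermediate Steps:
w(V, B) = 12 - B (w(V, B) = 2 - (B - 10) = 2 - (-10 + B) = 2 + (10 - B) = 12 - B)
S = 150 (S = 6 + 2*72 = 6 + 144 = 150)
w(1, 10)*(S - 77) = (12 - 1*10)*(150 - 77) = (12 - 10)*73 = 2*73 = 146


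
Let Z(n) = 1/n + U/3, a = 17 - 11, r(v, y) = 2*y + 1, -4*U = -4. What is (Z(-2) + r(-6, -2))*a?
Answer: -19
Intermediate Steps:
U = 1 (U = -¼*(-4) = 1)
r(v, y) = 1 + 2*y
a = 6
Z(n) = ⅓ + 1/n (Z(n) = 1/n + 1/3 = 1/n + 1*(⅓) = 1/n + ⅓ = ⅓ + 1/n)
(Z(-2) + r(-6, -2))*a = ((⅓)*(3 - 2)/(-2) + (1 + 2*(-2)))*6 = ((⅓)*(-½)*1 + (1 - 4))*6 = (-⅙ - 3)*6 = -19/6*6 = -19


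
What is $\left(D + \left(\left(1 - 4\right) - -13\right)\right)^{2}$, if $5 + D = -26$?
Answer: $441$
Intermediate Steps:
$D = -31$ ($D = -5 - 26 = -31$)
$\left(D + \left(\left(1 - 4\right) - -13\right)\right)^{2} = \left(-31 + \left(\left(1 - 4\right) - -13\right)\right)^{2} = \left(-31 + \left(-3 + 13\right)\right)^{2} = \left(-31 + 10\right)^{2} = \left(-21\right)^{2} = 441$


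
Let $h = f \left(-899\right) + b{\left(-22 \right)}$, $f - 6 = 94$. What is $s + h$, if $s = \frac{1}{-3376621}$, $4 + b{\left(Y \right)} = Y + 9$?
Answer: $- \frac{303615630458}{3376621} \approx -89917.0$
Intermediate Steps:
$f = 100$ ($f = 6 + 94 = 100$)
$b{\left(Y \right)} = 5 + Y$ ($b{\left(Y \right)} = -4 + \left(Y + 9\right) = -4 + \left(9 + Y\right) = 5 + Y$)
$s = - \frac{1}{3376621} \approx -2.9615 \cdot 10^{-7}$
$h = -89917$ ($h = 100 \left(-899\right) + \left(5 - 22\right) = -89900 - 17 = -89917$)
$s + h = - \frac{1}{3376621} - 89917 = - \frac{303615630458}{3376621}$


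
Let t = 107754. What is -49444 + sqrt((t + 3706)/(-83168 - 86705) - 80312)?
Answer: -49444 + 2*I*sqrt(579392289309207)/169873 ≈ -49444.0 + 283.4*I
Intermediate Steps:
-49444 + sqrt((t + 3706)/(-83168 - 86705) - 80312) = -49444 + sqrt((107754 + 3706)/(-83168 - 86705) - 80312) = -49444 + sqrt(111460/(-169873) - 80312) = -49444 + sqrt(111460*(-1/169873) - 80312) = -49444 + sqrt(-111460/169873 - 80312) = -49444 + sqrt(-13642951836/169873) = -49444 + 2*I*sqrt(579392289309207)/169873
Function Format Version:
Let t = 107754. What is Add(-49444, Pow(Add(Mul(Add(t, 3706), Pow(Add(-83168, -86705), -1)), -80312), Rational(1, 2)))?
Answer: Add(-49444, Mul(Rational(2, 169873), I, Pow(579392289309207, Rational(1, 2)))) ≈ Add(-49444., Mul(283.40, I))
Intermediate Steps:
Add(-49444, Pow(Add(Mul(Add(t, 3706), Pow(Add(-83168, -86705), -1)), -80312), Rational(1, 2))) = Add(-49444, Pow(Add(Mul(Add(107754, 3706), Pow(Add(-83168, -86705), -1)), -80312), Rational(1, 2))) = Add(-49444, Pow(Add(Mul(111460, Pow(-169873, -1)), -80312), Rational(1, 2))) = Add(-49444, Pow(Add(Mul(111460, Rational(-1, 169873)), -80312), Rational(1, 2))) = Add(-49444, Pow(Add(Rational(-111460, 169873), -80312), Rational(1, 2))) = Add(-49444, Pow(Rational(-13642951836, 169873), Rational(1, 2))) = Add(-49444, Mul(Rational(2, 169873), I, Pow(579392289309207, Rational(1, 2))))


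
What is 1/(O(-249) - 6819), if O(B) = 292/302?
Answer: -151/1029523 ≈ -0.00014667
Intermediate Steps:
O(B) = 146/151 (O(B) = 292*(1/302) = 146/151)
1/(O(-249) - 6819) = 1/(146/151 - 6819) = 1/(-1029523/151) = -151/1029523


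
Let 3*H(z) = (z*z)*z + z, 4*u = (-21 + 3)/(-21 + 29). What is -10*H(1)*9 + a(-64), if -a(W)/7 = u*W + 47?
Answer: -641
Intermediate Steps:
u = -9/16 (u = ((-21 + 3)/(-21 + 29))/4 = (-18/8)/4 = (-18*⅛)/4 = (¼)*(-9/4) = -9/16 ≈ -0.56250)
a(W) = -329 + 63*W/16 (a(W) = -7*(-9*W/16 + 47) = -7*(47 - 9*W/16) = -329 + 63*W/16)
H(z) = z/3 + z³/3 (H(z) = ((z*z)*z + z)/3 = (z²*z + z)/3 = (z³ + z)/3 = (z + z³)/3 = z/3 + z³/3)
-10*H(1)*9 + a(-64) = -10*(1 + 1²)/3*9 + (-329 + (63/16)*(-64)) = -10*(1 + 1)/3*9 + (-329 - 252) = -10*2/3*9 - 581 = -10*⅔*9 - 581 = -20/3*9 - 581 = -60 - 581 = -641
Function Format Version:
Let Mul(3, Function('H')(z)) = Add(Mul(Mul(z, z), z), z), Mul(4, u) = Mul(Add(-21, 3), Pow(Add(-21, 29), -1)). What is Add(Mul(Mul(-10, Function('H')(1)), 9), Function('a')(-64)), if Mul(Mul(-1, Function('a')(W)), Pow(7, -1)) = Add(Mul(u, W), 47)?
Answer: -641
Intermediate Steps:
u = Rational(-9, 16) (u = Mul(Rational(1, 4), Mul(Add(-21, 3), Pow(Add(-21, 29), -1))) = Mul(Rational(1, 4), Mul(-18, Pow(8, -1))) = Mul(Rational(1, 4), Mul(-18, Rational(1, 8))) = Mul(Rational(1, 4), Rational(-9, 4)) = Rational(-9, 16) ≈ -0.56250)
Function('a')(W) = Add(-329, Mul(Rational(63, 16), W)) (Function('a')(W) = Mul(-7, Add(Mul(Rational(-9, 16), W), 47)) = Mul(-7, Add(47, Mul(Rational(-9, 16), W))) = Add(-329, Mul(Rational(63, 16), W)))
Function('H')(z) = Add(Mul(Rational(1, 3), z), Mul(Rational(1, 3), Pow(z, 3))) (Function('H')(z) = Mul(Rational(1, 3), Add(Mul(Mul(z, z), z), z)) = Mul(Rational(1, 3), Add(Mul(Pow(z, 2), z), z)) = Mul(Rational(1, 3), Add(Pow(z, 3), z)) = Mul(Rational(1, 3), Add(z, Pow(z, 3))) = Add(Mul(Rational(1, 3), z), Mul(Rational(1, 3), Pow(z, 3))))
Add(Mul(Mul(-10, Function('H')(1)), 9), Function('a')(-64)) = Add(Mul(Mul(-10, Mul(Rational(1, 3), 1, Add(1, Pow(1, 2)))), 9), Add(-329, Mul(Rational(63, 16), -64))) = Add(Mul(Mul(-10, Mul(Rational(1, 3), 1, Add(1, 1))), 9), Add(-329, -252)) = Add(Mul(Mul(-10, Mul(Rational(1, 3), 1, 2)), 9), -581) = Add(Mul(Mul(-10, Rational(2, 3)), 9), -581) = Add(Mul(Rational(-20, 3), 9), -581) = Add(-60, -581) = -641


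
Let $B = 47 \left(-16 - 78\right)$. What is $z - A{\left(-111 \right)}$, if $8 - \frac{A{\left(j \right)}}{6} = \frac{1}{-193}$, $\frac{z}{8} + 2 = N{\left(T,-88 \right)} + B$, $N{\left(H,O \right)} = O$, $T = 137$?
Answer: $- \frac{6969622}{193} \approx -36112.0$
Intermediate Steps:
$B = -4418$ ($B = 47 \left(-94\right) = -4418$)
$z = -36064$ ($z = -16 + 8 \left(-88 - 4418\right) = -16 + 8 \left(-4506\right) = -16 - 36048 = -36064$)
$A{\left(j \right)} = \frac{9270}{193}$ ($A{\left(j \right)} = 48 - \frac{6}{-193} = 48 - - \frac{6}{193} = 48 + \frac{6}{193} = \frac{9270}{193}$)
$z - A{\left(-111 \right)} = -36064 - \frac{9270}{193} = - \frac{6969622}{193}$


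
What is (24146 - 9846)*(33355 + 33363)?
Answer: 954067400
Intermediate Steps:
(24146 - 9846)*(33355 + 33363) = 14300*66718 = 954067400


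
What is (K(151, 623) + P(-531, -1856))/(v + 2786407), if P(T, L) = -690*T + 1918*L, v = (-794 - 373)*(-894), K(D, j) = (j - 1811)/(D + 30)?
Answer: -578009846/693176605 ≈ -0.83386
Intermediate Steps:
K(D, j) = (-1811 + j)/(30 + D)
v = 1043298 (v = -1167*(-894) = 1043298)
(K(151, 623) + P(-531, -1856))/(v + 2786407) = ((-1811 + 623)/(30 + 151) + (-690*(-531) + 1918*(-1856)))/(1043298 + 2786407) = (-1188/181 + (366390 - 3559808))/3829705 = ((1/181)*(-1188) - 3193418)*(1/3829705) = (-1188/181 - 3193418)*(1/3829705) = -578009846/181*1/3829705 = -578009846/693176605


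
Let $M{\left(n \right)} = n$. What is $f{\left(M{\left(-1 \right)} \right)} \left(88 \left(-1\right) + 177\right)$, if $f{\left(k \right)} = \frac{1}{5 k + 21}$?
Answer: $\frac{89}{16} \approx 5.5625$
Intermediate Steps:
$f{\left(k \right)} = \frac{1}{21 + 5 k}$
$f{\left(M{\left(-1 \right)} \right)} \left(88 \left(-1\right) + 177\right) = \frac{88 \left(-1\right) + 177}{21 + 5 \left(-1\right)} = \frac{-88 + 177}{21 - 5} = \frac{1}{16} \cdot 89 = \frac{89}{16}$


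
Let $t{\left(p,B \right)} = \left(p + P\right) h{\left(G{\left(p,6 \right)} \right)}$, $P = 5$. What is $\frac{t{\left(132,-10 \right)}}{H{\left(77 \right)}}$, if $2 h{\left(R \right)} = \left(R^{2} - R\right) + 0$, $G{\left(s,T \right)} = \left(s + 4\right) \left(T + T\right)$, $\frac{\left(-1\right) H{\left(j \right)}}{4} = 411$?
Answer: $-110908$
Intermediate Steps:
$H{\left(j \right)} = -1644$ ($H{\left(j \right)} = \left(-4\right) 411 = -1644$)
$G{\left(s,T \right)} = 2 T \left(4 + s\right)$ ($G{\left(s,T \right)} = \left(4 + s\right) 2 T = 2 T \left(4 + s\right)$)
$h{\left(R \right)} = \frac{R^{2}}{2} - \frac{R}{2}$ ($h{\left(R \right)} = \frac{\left(R^{2} - R\right) + 0}{2} = \frac{R^{2} - R}{2} = \frac{R^{2}}{2} - \frac{R}{2}$)
$t{\left(p,B \right)} = \frac{\left(5 + p\right) \left(47 + 12 p\right) \left(48 + 12 p\right)}{2}$ ($t{\left(p,B \right)} = \left(p + 5\right) \frac{2 \cdot 6 \left(4 + p\right) \left(-1 + 2 \cdot 6 \left(4 + p\right)\right)}{2} = \left(5 + p\right) \frac{\left(48 + 12 p\right) \left(-1 + \left(48 + 12 p\right)\right)}{2} = \left(5 + p\right) \frac{\left(48 + 12 p\right) \left(47 + 12 p\right)}{2} = \left(5 + p\right) \frac{\left(47 + 12 p\right) \left(48 + 12 p\right)}{2} = \frac{\left(5 + p\right) \left(47 + 12 p\right) \left(48 + 12 p\right)}{2}$)
$\frac{t{\left(132,-10 \right)}}{H{\left(77 \right)}} = \frac{6 \left(4 + 132\right) \left(5 + 132\right) \left(47 + 12 \cdot 132\right)}{-1644} = 6 \cdot 136 \cdot 137 \left(47 + 1584\right) \left(- \frac{1}{1644}\right) = 6 \cdot 136 \cdot 137 \cdot 1631 \left(- \frac{1}{1644}\right) = 182332752 \left(- \frac{1}{1644}\right) = -110908$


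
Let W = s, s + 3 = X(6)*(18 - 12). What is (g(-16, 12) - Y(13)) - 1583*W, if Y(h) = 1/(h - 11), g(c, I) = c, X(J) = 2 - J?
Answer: 85449/2 ≈ 42725.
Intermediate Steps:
s = -27 (s = -3 + (2 - 1*6)*(18 - 12) = -3 + (2 - 6)*6 = -3 - 4*6 = -3 - 24 = -27)
Y(h) = 1/(-11 + h)
W = -27
(g(-16, 12) - Y(13)) - 1583*W = (-16 - 1/(-11 + 13)) - 1583*(-27) = (-16 - 1/2) + 42741 = -33/2 + 42741 = 85449/2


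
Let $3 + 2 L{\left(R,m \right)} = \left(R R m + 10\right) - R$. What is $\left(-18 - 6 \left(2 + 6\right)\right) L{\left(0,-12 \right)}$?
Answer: $-231$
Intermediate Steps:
$L{\left(R,m \right)} = \frac{7}{2} - \frac{R}{2} + \frac{m R^{2}}{2}$ ($L{\left(R,m \right)} = - \frac{3}{2} + \frac{\left(R R m + 10\right) - R}{2} = - \frac{3}{2} + \frac{\left(R^{2} m + 10\right) - R}{2} = - \frac{3}{2} + \frac{\left(m R^{2} + 10\right) - R}{2} = - \frac{3}{2} + \frac{\left(10 + m R^{2}\right) - R}{2} = - \frac{3}{2} + \frac{10 - R + m R^{2}}{2} = - \frac{3}{2} + \left(5 - \frac{R}{2} + \frac{m R^{2}}{2}\right) = \frac{7}{2} - \frac{R}{2} + \frac{m R^{2}}{2}$)
$\left(-18 - 6 \left(2 + 6\right)\right) L{\left(0,-12 \right)} = \left(-18 - 6 \left(2 + 6\right)\right) \left(\frac{7}{2} - 0 + \frac{1}{2} \left(-12\right) 0^{2}\right) = \left(-18 - 48\right) \left(\frac{7}{2} + 0 + \frac{1}{2} \left(-12\right) 0\right) = \left(-18 - 48\right) \left(\frac{7}{2} + 0 + 0\right) = \left(-66\right) \frac{7}{2} = -231$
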